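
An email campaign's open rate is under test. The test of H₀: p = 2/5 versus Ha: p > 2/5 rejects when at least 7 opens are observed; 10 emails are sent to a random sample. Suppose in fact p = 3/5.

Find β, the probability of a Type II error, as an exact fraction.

6032416/9765625

Under the alternative p = 3/5, S ~ Binomial(10, 3/5); β is the probability the test does not reject, P(S < 7).
Summing C(10,j)·(3/5)^j·(2/5)^{10-j} for j = 0..6 gives 6032416/9765625.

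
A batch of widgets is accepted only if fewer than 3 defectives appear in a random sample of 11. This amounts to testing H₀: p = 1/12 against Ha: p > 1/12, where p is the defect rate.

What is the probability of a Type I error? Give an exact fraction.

1581403943/27518828544

α = P(reject H₀ | H₀ true) = P(Y ≥ 3 | p = 1/12), Y ~ Binomial(11, 1/12).
Computing the lower-tail complement: 1 − 25937424601/27518828544 = 1581403943/27518828544.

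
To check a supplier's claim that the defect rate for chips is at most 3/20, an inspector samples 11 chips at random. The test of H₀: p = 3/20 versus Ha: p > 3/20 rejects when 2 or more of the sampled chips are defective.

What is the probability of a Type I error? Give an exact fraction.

2080006099551/4096000000000

The significance level is the probability, assuming p = 3/20, of seeing 2 or more defectives in 11 draws.
Via the complement, α = 1 − Σ_{j=0}^{1} C(11,j)(3/20)^j(17/20)^{11-j} = 2080006099551/4096000000000.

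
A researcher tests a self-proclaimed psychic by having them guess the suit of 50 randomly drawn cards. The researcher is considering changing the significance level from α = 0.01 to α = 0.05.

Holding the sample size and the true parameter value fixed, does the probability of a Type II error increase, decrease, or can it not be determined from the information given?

Relaxing α lowers the evidence threshold; under Ha, outcomes that previously fell short now trigger rejection.

It decreases.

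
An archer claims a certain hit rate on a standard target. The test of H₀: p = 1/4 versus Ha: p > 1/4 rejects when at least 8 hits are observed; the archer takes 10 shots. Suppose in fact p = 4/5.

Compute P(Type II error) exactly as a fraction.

3146489/9765625

A Type II error is failing to reject when Ha holds: with p = 4/5, β = P(K ≤ 7).
Summing C(10,j)·(4/5)^j·(1/5)^{10-j} for j = 0..7 gives 3146489/9765625.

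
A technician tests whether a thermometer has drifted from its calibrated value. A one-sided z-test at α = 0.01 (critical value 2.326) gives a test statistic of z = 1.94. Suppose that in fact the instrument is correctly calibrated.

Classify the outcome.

No error (correct decision).

The conventional null hypothesis is that the instrument is correctly calibrated.
Since z = 1.94 ≤ z* = 2.326, H₀ is not rejected.
H₀ is true (actually the instrument is correctly calibrated).
The decision matches the true state — no error.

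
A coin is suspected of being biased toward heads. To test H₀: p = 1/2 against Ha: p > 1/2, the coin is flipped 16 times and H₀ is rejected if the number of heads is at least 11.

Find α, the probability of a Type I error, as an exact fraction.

6885/65536

Under H₀, S ~ Binomial(16, 1/2), and α = P(S ≥ 11).
That's C(16,11) + C(16,12) + C(16,13) + C(16,14) + C(16,15) + C(16,16) over 2^16, i.e. (4368 + 1820 + 560 + 120 + 16 + 1)/65536 = 6885/65536.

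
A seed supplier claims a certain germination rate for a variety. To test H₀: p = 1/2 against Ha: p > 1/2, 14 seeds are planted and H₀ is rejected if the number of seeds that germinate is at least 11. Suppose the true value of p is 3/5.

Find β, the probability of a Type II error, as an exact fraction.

5344795024/6103515625

A Type II error is failing to reject when Ha holds: with p = 3/5, β = P(K ≤ 10).
Adding the binomial probabilities P(K=0)+…+P(K=10) at p = 3/5 gives 5344795024/6103515625.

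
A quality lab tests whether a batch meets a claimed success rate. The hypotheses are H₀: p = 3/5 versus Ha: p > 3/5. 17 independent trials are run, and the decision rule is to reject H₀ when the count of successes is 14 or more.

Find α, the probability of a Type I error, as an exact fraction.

7083577089/152587890625

Under H₀, Y ~ Binomial(17, 3/5), and α = P(Y ≥ 14).
Adding the binomial terms for j = 14 through 17 with p = 3/5 yields 7083577089/152587890625.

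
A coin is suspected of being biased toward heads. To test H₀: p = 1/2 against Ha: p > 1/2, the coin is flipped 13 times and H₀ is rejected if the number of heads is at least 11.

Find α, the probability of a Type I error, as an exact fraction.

α = P(reject H₀ | H₀ true) = P(K ≥ 11 | p = 1/2), with K ~ Binomial(13, 1/2).
P(K ≥ 11) = [C(13,11) + C(13,12) + C(13,13)] / 2^13 = (78 + 13 + 1) / 8192 = 92/8192 = 23/2048.

23/2048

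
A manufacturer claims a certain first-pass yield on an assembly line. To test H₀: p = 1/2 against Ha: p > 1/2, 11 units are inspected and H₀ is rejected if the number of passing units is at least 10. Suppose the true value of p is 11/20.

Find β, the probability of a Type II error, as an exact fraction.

20194688329389/20480000000000

β = P(fail to reject H₀ | Ha true) = P(K ≤ 9 | p = 11/20), K ~ Binomial(11, 11/20).
Summing C(11,j)·(11/20)^j·(9/20)^{11-j} for j = 0..9 gives 20194688329389/20480000000000.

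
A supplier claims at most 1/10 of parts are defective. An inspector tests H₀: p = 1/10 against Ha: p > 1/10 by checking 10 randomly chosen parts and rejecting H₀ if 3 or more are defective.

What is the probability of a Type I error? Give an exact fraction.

87738533/1250000000

The significance level is the probability, assuming p = 1/10, of seeing 3 or more defectives in 10 draws.
Via the complement, α = 1 − Σ_{j=0}^{2} C(10,j)(1/10)^j(9/10)^{10-j} = 87738533/1250000000.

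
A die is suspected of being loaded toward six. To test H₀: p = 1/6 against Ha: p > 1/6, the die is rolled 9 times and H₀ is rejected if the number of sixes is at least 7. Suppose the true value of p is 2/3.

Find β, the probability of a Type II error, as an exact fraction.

12259/19683

Under the alternative p = 2/3, Y ~ Binomial(9, 2/3); β is the probability the test does not reject, P(Y < 7).
Adding the binomial probabilities P(Y=0)+…+P(Y=6) at p = 2/3 gives 12259/19683.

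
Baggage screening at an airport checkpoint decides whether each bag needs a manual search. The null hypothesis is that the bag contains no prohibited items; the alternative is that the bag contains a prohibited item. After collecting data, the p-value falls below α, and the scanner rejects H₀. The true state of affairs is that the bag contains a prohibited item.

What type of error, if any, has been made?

The test rejected a false H₀ — the decision matches the true state.

No error (correct decision).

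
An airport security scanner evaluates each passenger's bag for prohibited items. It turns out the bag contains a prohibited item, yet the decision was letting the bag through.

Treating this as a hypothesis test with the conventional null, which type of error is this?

The null hypothesis here is that the bag contains no prohibited items.
'Letting the bag through' corresponds to failing to reject H₀.
H₀ was not rejected but H₀ is false — a Type II error (false negative).

Type II error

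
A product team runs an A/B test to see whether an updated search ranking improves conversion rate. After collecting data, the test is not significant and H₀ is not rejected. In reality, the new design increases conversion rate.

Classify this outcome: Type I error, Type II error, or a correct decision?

The conventional null hypothesis here is that the new design has no effect on conversion rate.
H₀ was not rejected, but H₀ is actually false.
Failing to reject a false null hypothesis is a Type II error (false negative).

Type II error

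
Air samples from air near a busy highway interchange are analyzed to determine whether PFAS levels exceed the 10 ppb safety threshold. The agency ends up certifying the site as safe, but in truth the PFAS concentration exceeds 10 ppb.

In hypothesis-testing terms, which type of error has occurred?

The null hypothesis here is that the PFAS concentration is at or below 10 ppb (safe).
'Certifying the site as safe' corresponds to failing to reject H₀.
H₀ was not rejected but H₀ is false — a Type II error (false negative).

Type II error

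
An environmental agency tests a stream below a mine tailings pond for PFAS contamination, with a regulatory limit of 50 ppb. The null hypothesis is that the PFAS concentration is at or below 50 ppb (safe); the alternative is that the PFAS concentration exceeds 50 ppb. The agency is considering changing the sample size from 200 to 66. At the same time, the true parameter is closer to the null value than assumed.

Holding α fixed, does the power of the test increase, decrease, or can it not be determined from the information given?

It decreases.

With less data the test statistic is noisier; under Ha, more outcomes land inside the acceptance region. When the true parameter is near the null value, the test has a harder time distinguishing Ha from H₀. Both changes push β in the same direction.
Since power = 1 − β and β increases, power decreases.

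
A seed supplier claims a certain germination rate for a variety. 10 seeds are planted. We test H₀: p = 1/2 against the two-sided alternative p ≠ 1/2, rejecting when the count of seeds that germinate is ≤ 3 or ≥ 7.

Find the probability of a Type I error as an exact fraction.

11/32

α = P(X ≤ 3 or X ≥ 7 | p = 1/2), X ~ Binomial(10, 1/2).
The two tails are symmetric, so α = 2·(1 + 10 + 45 + 120)/2^10 = 352/1024 = 11/32.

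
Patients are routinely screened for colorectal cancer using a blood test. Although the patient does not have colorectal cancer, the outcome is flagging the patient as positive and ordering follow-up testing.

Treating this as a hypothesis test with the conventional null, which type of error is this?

The null hypothesis here is that the patient does not have colorectal cancer.
'Flagging the patient as positive and ordering follow-up testing' corresponds to rejecting H₀.
H₀ was rejected but H₀ is true — a Type I error (false positive).

Type I error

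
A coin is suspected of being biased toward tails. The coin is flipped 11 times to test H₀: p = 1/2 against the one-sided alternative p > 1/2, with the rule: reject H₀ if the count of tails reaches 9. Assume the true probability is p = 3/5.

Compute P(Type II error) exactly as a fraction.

A Type II error is failing to reject when Ha holds: with p = 3/5, β = P(Y ≤ 8).
Adding the binomial probabilities P(Y=0)+…+P(Y=8) at p = 3/5 gives 8604328/9765625.

8604328/9765625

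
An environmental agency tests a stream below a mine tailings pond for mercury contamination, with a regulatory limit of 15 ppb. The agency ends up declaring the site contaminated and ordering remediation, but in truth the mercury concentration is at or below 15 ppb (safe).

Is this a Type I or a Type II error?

The null hypothesis here is that the mercury concentration is at or below 15 ppb (safe).
'Declaring the site contaminated and ordering remediation' corresponds to rejecting H₀.
H₀ was rejected but H₀ is true — a Type I error (false positive).

Type I error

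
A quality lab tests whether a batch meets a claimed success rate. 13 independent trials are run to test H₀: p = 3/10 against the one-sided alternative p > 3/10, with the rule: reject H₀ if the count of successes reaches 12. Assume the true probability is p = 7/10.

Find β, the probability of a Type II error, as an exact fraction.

4681650394377/5000000000000

β = P(fail to reject H₀ | Ha true) = P(Y ≤ 11 | p = 7/10), Y ~ Binomial(13, 7/10).
Equivalently, β = 1 − P(Y ≥ 12) = 4681650394377/5000000000000.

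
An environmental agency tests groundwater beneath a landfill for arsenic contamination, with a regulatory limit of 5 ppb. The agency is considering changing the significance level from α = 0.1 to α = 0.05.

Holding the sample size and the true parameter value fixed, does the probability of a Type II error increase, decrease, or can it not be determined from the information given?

A smaller α moves the rejection region further into the tail. With the alternative true, more outcomes now fall outside the rejection region, so failing to reject becomes more likely.

It increases.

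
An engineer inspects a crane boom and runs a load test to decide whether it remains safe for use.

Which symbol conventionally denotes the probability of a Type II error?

P(Type II error) = P(fail to reject H₀ | H₀ false) = β.

β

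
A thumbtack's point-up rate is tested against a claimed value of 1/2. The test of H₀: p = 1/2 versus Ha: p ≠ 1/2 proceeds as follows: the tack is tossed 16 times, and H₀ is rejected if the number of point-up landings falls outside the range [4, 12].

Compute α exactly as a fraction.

α = P(S ≤ 3 or S ≥ 13 | p = 1/2), S ~ Binomial(16, 1/2).
The two tails are symmetric, so α = 2·(1 + 16 + 120 + 560)/2^16 = 1394/65536 = 697/32768.

697/32768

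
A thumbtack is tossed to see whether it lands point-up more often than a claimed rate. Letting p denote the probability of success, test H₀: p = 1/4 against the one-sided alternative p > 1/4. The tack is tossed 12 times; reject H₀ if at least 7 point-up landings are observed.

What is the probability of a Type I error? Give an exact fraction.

119561/8388608

Under H₀, Y ~ Binomial(12, 1/4), and α = P(Y ≥ 7).
P(Y ≥ 7) = Σ_{j=7}^{12} C(12,j)·(1/4)^j·(3/4)^{12-j} = 119561/8388608.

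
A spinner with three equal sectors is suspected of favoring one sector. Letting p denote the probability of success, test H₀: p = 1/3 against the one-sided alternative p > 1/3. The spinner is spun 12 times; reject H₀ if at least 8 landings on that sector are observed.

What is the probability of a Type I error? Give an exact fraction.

3323/177147

The Type I error probability is α = P(K ≥ 8) computed under H₀, where K ~ Binomial(12, 1/3).
P(K ≥ 8) = Σ_{j=8}^{12} C(12,j)·(1/3)^j·(2/3)^{12-j} = 3323/177147.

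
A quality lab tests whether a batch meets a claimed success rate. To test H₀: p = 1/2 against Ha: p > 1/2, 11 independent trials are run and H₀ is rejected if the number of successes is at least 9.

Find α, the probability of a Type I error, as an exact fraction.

67/2048

Under H₀, Y ~ Binomial(11, 1/2), and α = P(Y ≥ 9).
P(Y ≥ 9) = [C(11,9) + C(11,10) + C(11,11)] / 2^11 = (55 + 11 + 1) / 2048 = 67/2048.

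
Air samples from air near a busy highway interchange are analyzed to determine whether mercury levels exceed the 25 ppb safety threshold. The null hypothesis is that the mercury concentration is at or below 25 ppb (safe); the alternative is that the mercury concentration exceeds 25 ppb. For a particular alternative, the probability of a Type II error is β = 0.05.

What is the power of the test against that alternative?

0.95

Power = 1 − β = 1 − 0.05 = 0.95.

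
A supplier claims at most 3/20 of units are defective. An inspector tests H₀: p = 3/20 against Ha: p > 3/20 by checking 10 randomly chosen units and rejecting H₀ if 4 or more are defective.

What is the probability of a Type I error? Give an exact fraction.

127922685129/2560000000000

Under H₀, X ~ Binomial(10, 3/20); the Type I error rate is P(X ≥ 4).
Computing the lower-tail complement: 1 − 2432077314871/2560000000000 = 127922685129/2560000000000.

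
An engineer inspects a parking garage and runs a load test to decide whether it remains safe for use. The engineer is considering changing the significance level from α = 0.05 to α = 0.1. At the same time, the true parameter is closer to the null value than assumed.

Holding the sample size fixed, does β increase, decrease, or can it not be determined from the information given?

The first change alone would make β decrease; the second alone would make β increase. Which effect dominates depends on the magnitudes, which are not given.

Cannot be determined from the information given.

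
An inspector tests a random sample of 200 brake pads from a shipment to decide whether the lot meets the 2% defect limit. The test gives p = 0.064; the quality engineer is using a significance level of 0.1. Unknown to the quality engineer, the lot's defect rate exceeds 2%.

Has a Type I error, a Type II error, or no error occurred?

The conventional null hypothesis is that the lot's defect rate is 2% (within specification).
Since p = 0.064 < α = 0.1, H₀ is rejected.
H₀ is false (actually the lot's defect rate exceeds 2%).
The decision matches the true state — no error.

Neither — the decision is correct.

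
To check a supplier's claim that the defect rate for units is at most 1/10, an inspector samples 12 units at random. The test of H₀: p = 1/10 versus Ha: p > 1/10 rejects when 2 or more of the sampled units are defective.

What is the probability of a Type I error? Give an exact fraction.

340997748211/1000000000000

α = P(reject H₀ | H₀ true) = P(Y ≥ 2 | p = 1/10), Y ~ Binomial(12, 1/10).
Via the complement, α = 1 − Σ_{j=0}^{1} C(12,j)(1/10)^j(9/10)^{12-j} = 340997748211/1000000000000.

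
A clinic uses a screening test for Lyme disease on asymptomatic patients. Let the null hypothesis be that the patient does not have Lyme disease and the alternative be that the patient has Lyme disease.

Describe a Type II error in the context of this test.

A Type II error is failing to reject H₀ when H₀ is false.
Here that means clearing the patient as negative when actually the patient has Lyme disease.

A Type II error would mean concluding that the patient does not have Lyme disease (or at least failing to establish that the patient has Lyme disease) when in fact the patient has Lyme disease.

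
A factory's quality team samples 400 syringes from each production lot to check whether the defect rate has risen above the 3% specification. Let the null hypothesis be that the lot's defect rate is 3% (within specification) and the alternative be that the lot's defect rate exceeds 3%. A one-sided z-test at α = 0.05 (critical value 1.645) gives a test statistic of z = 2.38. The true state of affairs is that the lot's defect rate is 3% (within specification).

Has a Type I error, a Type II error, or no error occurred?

Type I error

Since z = 2.38 > z* = 1.645, H₀ is rejected.
H₀ is true (actually the lot's defect rate is 3% (within specification)).
Rejecting a true H₀ is a Type I error.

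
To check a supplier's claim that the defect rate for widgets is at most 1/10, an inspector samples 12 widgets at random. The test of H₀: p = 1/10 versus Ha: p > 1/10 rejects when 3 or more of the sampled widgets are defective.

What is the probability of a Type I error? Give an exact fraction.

α = P(reject H₀ | H₀ true) = P(X ≥ 3 | p = 1/10), X ~ Binomial(12, 1/10).
Via the complement, α = 1 − Σ_{j=0}^{2} C(12,j)(1/10)^j(9/10)^{12-j} = 22173995549/200000000000.

22173995549/200000000000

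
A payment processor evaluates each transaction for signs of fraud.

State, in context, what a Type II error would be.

With the conventional null hypothesis that the transaction is legitimate:
A Type II error is failing to reject H₀ when H₀ is false.
Here that means approving the transaction when actually the transaction is fraudulent.

A Type II error would mean concluding that the transaction is legitimate (or at least failing to establish that the transaction is fraudulent) when in fact the transaction is fraudulent.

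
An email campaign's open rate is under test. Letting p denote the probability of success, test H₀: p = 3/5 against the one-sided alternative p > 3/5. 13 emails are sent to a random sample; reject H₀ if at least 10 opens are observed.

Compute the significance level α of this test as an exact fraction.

41157153/244140625

The Type I error probability is α = P(X ≥ 10) computed under H₀, where X ~ Binomial(13, 3/5).
Summing C(13,j)(3/5)^j(2/5)^{13−j} for j = 10,…,13 gives 41157153/244140625.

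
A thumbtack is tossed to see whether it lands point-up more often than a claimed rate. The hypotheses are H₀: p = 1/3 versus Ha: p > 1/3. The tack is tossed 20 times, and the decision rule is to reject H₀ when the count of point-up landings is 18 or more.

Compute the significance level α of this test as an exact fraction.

89/387420489

α = P(reject H₀ | H₀ true) = P(S ≥ 18 | p = 1/3), with S ~ Binomial(20, 1/3).
Summing C(20,j)(1/3)^j(2/3)^{20−j} for j = 18,…,20 gives 89/387420489.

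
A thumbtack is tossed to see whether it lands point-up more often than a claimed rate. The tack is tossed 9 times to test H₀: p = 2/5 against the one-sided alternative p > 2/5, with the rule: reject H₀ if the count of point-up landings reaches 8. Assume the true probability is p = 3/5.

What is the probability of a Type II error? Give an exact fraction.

A Type II error is failing to reject when Ha holds: with p = 3/5, β = P(Y ≤ 7).
Equivalently, β = 1 − P(Y ≥ 8) = 1815344/1953125.

1815344/1953125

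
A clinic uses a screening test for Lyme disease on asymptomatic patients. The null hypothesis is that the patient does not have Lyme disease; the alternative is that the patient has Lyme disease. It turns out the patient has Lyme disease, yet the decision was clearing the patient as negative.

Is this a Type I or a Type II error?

'Clearing the patient as negative' corresponds to failing to reject H₀.
H₀ was not rejected but H₀ is false — a Type II error (false negative).

Type II error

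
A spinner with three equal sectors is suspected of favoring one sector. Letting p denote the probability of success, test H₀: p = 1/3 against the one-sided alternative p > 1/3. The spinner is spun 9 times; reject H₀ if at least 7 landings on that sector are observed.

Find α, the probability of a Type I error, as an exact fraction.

α = P(reject H₀ | H₀ true) = P(X ≥ 7 | p = 1/3), with X ~ Binomial(9, 1/3).
Summing C(9,j)(1/3)^j(2/3)^{9−j} for j = 7,…,9 gives 163/19683.

163/19683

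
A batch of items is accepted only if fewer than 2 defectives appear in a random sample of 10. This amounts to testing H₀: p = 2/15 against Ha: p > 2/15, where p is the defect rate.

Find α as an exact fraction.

The significance level is the probability, assuming p = 2/15, of seeing 2 or more defectives in 10 draws.
Via the complement, α = 1 − Σ_{j=0}^{1} C(10,j)(2/15)^j(13/15)^{10-j} = 75567303772/192216796875.

75567303772/192216796875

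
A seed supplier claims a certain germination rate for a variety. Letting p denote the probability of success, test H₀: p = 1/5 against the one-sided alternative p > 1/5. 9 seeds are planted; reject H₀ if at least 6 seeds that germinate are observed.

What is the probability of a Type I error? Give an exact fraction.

5989/1953125

α = P(reject H₀ | H₀ true) = P(S ≥ 6 | p = 1/5), with S ~ Binomial(9, 1/5).
P(S ≥ 6) = Σ_{j=6}^{9} C(9,j)·(1/5)^j·(4/5)^{9-j} = 5989/1953125.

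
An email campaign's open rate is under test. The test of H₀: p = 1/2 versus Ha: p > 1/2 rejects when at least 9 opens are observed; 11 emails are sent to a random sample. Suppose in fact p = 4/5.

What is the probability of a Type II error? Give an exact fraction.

3736313/9765625

β = P(fail to reject H₀ | Ha true) = P(S ≤ 8 | p = 4/5), S ~ Binomial(11, 4/5).
Summing C(11,j)·(4/5)^j·(1/5)^{11-j} for j = 0..8 gives 3736313/9765625.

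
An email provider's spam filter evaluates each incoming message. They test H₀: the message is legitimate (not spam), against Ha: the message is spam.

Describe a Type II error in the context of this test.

A Type II error is failing to reject H₀ when H₀ is false.
Here that means delivering the message to the inbox when actually the message is spam.

A Type II error would mean concluding that the message is legitimate (not spam) (or at least failing to establish that the message is spam) when in fact the message is spam.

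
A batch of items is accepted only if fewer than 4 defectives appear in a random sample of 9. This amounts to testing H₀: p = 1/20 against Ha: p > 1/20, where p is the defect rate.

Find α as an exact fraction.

Under H₀, Y ~ Binomial(9, 1/20); the Type I error rate is P(Y ≥ 4).
Computing the lower-tail complement: 1 − 127917750439/128000000000 = 82249561/128000000000.

82249561/128000000000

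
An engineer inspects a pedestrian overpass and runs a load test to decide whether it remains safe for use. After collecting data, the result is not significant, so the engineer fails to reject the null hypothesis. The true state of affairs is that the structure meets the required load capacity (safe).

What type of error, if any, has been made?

The conventional null hypothesis here is that the structure meets the required load capacity (safe).
The test retained a true H₀ — the decision matches the true state.

No error — this is a correct decision.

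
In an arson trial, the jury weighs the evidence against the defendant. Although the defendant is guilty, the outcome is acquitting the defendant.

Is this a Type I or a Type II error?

Type II error

The null hypothesis here is that the defendant is innocent.
'Acquitting the defendant' corresponds to failing to reject H₀.
H₀ was not rejected but H₀ is false — a Type II error (false negative).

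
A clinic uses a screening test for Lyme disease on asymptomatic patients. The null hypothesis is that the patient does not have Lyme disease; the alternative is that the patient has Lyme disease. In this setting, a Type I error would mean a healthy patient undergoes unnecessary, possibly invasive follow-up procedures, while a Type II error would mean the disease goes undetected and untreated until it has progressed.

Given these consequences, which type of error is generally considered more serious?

The Type II consequence (the disease goes undetected and untreated until it has progressed) is more severe than the Type I consequence (a healthy patient undergoes unnecessary, possibly invasive follow-up procedures).

Type II error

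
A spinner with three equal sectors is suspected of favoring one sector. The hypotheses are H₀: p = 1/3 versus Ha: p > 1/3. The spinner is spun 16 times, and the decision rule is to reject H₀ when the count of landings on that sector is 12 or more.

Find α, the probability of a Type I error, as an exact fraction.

11371/14348907

The Type I error probability is α = P(S ≥ 12) computed under H₀, where S ~ Binomial(16, 1/3).
Adding the binomial terms for j = 12 through 16 with p = 1/3 yields 11371/14348907.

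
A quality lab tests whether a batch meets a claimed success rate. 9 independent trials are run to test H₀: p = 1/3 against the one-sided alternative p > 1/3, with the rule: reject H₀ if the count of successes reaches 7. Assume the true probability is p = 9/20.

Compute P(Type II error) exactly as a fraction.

30407271323/32000000000

β = P(fail to reject H₀ | Ha true) = P(X ≤ 6 | p = 9/20), X ~ Binomial(9, 9/20).
Summing C(9,j)·(9/20)^j·(11/20)^{9-j} for j = 0..6 gives 30407271323/32000000000.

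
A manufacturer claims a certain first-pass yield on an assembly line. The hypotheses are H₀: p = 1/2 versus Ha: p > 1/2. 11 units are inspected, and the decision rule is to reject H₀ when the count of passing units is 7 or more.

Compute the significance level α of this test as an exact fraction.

281/1024

Under H₀, Y ~ Binomial(11, 1/2), and α = P(Y ≥ 7).
That's C(11,7) + C(11,8) + C(11,9) + C(11,10) + C(11,11) over 2^11, i.e. (330 + 165 + 55 + 11 + 1)/2048 = 562/2048 = 281/1024.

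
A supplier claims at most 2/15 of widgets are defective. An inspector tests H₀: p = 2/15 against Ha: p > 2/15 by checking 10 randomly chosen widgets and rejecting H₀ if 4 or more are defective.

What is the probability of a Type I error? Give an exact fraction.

6543935072/192216796875

The significance level is the probability, assuming p = 2/15, of seeing 4 or more defectives in 10 draws.
α = 1 − P(Y ≤ 3) = 1 − 185672861803/192216796875 = 6543935072/192216796875.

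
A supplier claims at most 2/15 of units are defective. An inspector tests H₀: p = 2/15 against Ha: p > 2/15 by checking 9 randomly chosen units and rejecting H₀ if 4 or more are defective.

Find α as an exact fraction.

α = P(reject H₀ | H₀ true) = P(K ≥ 4 | p = 2/15), K ~ Binomial(9, 2/15).
Via the complement, α = 1 − Σ_{j=0}^{3} C(9,j)(2/15)^j(13/15)^{9-j} = 876304928/38443359375.

876304928/38443359375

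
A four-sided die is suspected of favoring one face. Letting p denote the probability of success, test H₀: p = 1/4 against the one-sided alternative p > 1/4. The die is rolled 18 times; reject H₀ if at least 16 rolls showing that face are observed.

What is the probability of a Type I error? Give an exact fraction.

179/8589934592

α = P(reject H₀ | H₀ true) = P(Y ≥ 16 | p = 1/4), with Y ~ Binomial(18, 1/4).
P(Y ≥ 16) = Σ_{j=16}^{18} C(18,j)·(1/4)^j·(3/4)^{18-j} = 179/8589934592.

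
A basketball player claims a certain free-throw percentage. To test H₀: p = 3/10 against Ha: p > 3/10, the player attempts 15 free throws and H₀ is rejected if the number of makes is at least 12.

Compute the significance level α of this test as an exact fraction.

11457336519/125000000000000

The Type I error probability is α = P(X ≥ 12) computed under H₀, where X ~ Binomial(15, 3/10).
P(X ≥ 12) = Σ_{j=12}^{15} C(15,j)·(3/10)^j·(7/10)^{15-j} = 11457336519/125000000000000.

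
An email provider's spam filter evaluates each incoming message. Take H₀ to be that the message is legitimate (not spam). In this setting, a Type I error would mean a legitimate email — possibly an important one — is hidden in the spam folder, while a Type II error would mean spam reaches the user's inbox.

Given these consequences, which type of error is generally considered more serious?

The Type I consequence (a legitimate email — possibly an important one — is hidden in the spam folder) is more severe than the Type II consequence (spam reaches the user's inbox).

Type I error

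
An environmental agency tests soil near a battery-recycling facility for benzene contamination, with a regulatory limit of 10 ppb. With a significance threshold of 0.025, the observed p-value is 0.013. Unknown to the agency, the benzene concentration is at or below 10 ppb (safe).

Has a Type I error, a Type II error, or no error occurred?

The conventional null hypothesis is that the benzene concentration is at or below 10 ppb (safe).
Since p = 0.013 < α = 0.025, H₀ is rejected.
H₀ is true (actually the benzene concentration is at or below 10 ppb (safe)).
Rejecting a true H₀ is a Type I error.

Type I error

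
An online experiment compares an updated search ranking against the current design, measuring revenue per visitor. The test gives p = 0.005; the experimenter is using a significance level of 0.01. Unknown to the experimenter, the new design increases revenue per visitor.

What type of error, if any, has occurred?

No error (correct decision).

The conventional null hypothesis is that the new design has no effect on revenue per visitor.
Since p = 0.005 < α = 0.01, H₀ is rejected.
H₀ is false (actually the new design increases revenue per visitor).
The decision matches the true state — no error.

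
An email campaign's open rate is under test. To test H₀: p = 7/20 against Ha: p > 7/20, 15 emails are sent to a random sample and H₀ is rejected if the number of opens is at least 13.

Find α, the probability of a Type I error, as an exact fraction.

α = P(reject H₀ | H₀ true) = P(S ≥ 13 | p = 7/20), with S ~ Binomial(15, 7/20).
P(S ≥ 13) = Σ_{j=13}^{15} C(15,j)·(7/20)^j·(13/20)^{15-j} = 1856296550387713/32768000000000000000.

1856296550387713/32768000000000000000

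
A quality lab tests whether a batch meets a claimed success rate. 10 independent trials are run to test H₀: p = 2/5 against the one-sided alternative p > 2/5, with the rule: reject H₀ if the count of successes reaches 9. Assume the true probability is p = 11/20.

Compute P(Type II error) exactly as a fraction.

A Type II error is failing to reject when Ha holds: with p = 11/20, β = P(X ≤ 8).
Adding the binomial probabilities P(X=0)+…+P(X=8) at p = 11/20 gives 10001847283209/10240000000000.

10001847283209/10240000000000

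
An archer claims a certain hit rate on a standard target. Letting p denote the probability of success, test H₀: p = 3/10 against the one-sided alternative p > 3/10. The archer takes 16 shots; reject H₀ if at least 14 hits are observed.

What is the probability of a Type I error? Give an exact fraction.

1190959281/400000000000000

The Type I error probability is α = P(S ≥ 14) computed under H₀, where S ~ Binomial(16, 3/10).
P(S ≥ 14) = Σ_{j=14}^{16} C(16,j)·(3/10)^j·(7/10)^{16-j} = 1190959281/400000000000000.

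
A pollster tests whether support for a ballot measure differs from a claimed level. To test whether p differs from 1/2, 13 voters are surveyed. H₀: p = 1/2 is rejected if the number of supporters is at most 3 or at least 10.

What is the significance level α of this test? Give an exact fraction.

Under H₀, Y ~ Binomial(13, 1/2); α is the probability of landing in either tail, P(Y ≤ 3) + P(Y ≥ 10).
The two tails are symmetric, so α = 2·(1 + 13 + 78 + 286)/2^13 = 756/8192 = 189/2048.

189/2048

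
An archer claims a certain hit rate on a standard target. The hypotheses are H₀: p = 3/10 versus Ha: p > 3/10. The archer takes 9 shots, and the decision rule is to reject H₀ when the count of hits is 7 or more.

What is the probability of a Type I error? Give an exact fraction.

2145447/500000000

α = P(reject H₀ | H₀ true) = P(K ≥ 7 | p = 3/10), with K ~ Binomial(9, 3/10).
Adding the binomial terms for j = 7 through 9 with p = 3/10 yields 2145447/500000000.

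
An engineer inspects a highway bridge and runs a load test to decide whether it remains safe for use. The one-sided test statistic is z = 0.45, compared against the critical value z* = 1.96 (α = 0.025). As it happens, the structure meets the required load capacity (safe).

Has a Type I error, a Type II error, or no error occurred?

The conventional null hypothesis is that the structure meets the required load capacity (safe).
Since z = 0.45 ≤ z* = 1.96, H₀ is not rejected.
H₀ is true (actually the structure meets the required load capacity (safe)).
The decision matches the true state — no error.

No error — this is a correct decision.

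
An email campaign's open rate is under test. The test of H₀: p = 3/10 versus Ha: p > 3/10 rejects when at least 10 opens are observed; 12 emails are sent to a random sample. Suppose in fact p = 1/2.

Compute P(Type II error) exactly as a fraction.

4017/4096

A Type II error is failing to reject when Ha holds: with p = 1/2, β = P(K ≤ 9).
Summing C(12,j)·(1/2)^j·(1/2)^{12-j} for j = 0..9 gives 4017/4096.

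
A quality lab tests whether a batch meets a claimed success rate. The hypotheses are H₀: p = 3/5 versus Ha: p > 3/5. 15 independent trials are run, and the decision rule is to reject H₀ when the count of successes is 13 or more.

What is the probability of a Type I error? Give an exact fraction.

827453637/30517578125

The Type I error probability is α = P(Y ≥ 13) computed under H₀, where Y ~ Binomial(15, 3/5).
Summing C(15,j)(3/5)^j(2/5)^{15−j} for j = 13,…,15 gives 827453637/30517578125.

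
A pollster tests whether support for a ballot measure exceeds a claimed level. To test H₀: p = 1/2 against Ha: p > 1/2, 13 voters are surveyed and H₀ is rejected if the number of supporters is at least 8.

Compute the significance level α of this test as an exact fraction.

α = P(reject H₀ | H₀ true) = P(S ≥ 8 | p = 1/2), with S ~ Binomial(13, 1/2).
That's C(13,8) + C(13,9) + C(13,10) + C(13,11) + C(13,12) + C(13,13) over 2^13, i.e. (1287 + 715 + 286 + 78 + 13 + 1)/8192 = 2380/8192 = 595/2048.

595/2048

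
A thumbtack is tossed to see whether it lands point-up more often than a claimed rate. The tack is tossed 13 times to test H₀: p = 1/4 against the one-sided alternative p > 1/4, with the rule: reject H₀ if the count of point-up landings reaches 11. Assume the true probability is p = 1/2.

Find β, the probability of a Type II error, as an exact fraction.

Under the alternative p = 1/2, S ~ Binomial(13, 1/2); β is the probability the test does not reject, P(S < 11).
Equivalently, β = 1 − P(S ≥ 11) = 2025/2048.

2025/2048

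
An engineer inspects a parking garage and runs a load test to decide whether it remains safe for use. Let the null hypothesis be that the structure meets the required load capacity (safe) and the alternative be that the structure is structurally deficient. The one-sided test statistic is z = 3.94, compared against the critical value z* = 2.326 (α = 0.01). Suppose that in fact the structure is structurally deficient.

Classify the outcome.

No error — this is a correct decision.

Since z = 3.94 > z* = 2.326, H₀ is rejected.
H₀ is false (actually the structure is structurally deficient).
The decision matches the true state — no error.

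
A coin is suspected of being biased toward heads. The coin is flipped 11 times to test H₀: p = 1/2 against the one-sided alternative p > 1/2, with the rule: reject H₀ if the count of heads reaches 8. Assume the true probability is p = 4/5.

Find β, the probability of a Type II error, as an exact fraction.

A Type II error is failing to reject when Ha holds: with p = 4/5, β = P(Y ≤ 7).
Adding the binomial probabilities P(Y=0)+…+P(Y=7) at p = 4/5 gives 12589/78125.

12589/78125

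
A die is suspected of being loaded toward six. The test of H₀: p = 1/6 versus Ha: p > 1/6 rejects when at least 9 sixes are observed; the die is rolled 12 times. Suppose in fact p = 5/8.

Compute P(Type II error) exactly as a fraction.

49315179861/68719476736

Under the alternative p = 5/8, K ~ Binomial(12, 5/8); β is the probability the test does not reject, P(K < 9).
Summing C(12,j)·(5/8)^j·(3/8)^{12-j} for j = 0..8 gives 49315179861/68719476736.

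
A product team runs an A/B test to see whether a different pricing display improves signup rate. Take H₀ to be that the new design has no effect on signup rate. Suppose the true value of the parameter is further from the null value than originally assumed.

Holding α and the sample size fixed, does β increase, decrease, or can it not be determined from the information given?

It decreases.

A larger true effect moves the Ha sampling distribution further from the H₀ critical value, making rejection more likely when Ha is true.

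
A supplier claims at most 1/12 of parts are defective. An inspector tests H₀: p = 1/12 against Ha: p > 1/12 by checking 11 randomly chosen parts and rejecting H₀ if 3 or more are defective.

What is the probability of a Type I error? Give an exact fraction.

Under H₀, S ~ Binomial(11, 1/12); the Type I error rate is P(S ≥ 3).
Computing the lower-tail complement: 1 − 25937424601/27518828544 = 1581403943/27518828544.

1581403943/27518828544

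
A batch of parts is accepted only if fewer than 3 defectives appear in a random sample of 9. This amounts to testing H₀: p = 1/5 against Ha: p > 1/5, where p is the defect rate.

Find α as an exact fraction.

511333/1953125

The significance level is the probability, assuming p = 1/5, of seeing 3 or more defectives in 9 draws.
Computing the lower-tail complement: 1 − 1441792/1953125 = 511333/1953125.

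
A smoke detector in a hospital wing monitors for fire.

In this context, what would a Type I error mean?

With the conventional null hypothesis that there is no fire:
A Type I error is rejecting H₀ when H₀ is true.
Here that means sounding the alarm and evacuating the building when actually there is no fire.

A Type I error would mean concluding that there is a fire when in fact there is no fire.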